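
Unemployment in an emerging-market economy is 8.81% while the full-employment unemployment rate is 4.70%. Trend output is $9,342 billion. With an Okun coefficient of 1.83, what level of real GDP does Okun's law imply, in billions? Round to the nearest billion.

$8,639 billion

Unemployment gap = 8.81 - 4.7 = 4.11 points, so the output gap is -1.83 × 4.11 = -7.5213%.
Actual GDP = 9342 × (1 - 7.5213/100) = 9342 × 0.924787 ≈ 8639 billion.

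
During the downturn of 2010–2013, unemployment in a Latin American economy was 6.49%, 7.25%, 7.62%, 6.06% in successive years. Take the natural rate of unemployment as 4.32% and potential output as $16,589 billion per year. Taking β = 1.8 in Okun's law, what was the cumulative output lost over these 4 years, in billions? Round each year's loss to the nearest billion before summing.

Year 2010: gap = -1.8 × (6.49 - 4.32) = -3.906%, loss ≈ 16589 × 3.906/100 ≈ 648.
Year 2011: gap = -1.8 × (7.25 - 4.32) = -5.274%, loss ≈ 16589 × 5.274/100 ≈ 875.
Year 2012: gap = -1.8 × (7.62 - 4.32) = -5.94%, loss ≈ 16589 × 5.94/100 ≈ 985.
Year 2013: gap = -1.8 × (6.06 - 4.32) = -3.132%, loss ≈ 16589 × 3.132/100 ≈ 520.
Total lost output = 648 + 875 + 985 + 520 = 3028 billion.

$3,028 billion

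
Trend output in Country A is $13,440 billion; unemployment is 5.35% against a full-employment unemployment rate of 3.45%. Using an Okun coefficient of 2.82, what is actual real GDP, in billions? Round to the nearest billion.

Unemployment gap = 5.35 - 3.45 = 1.9 points, so the output gap is -2.82 × 1.9 = -5.358%.
Actual GDP = 13440 × (1 - 5.358/100) = 13440 × 0.94642 ≈ 12720 billion.

$12,720 billion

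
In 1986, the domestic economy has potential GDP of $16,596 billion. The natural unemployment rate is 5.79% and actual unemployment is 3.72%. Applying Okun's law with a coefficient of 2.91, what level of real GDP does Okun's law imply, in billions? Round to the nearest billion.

$17,596 billion

Unemployment gap = 3.72 - 5.79 = -2.07 points, so the output gap is -2.91 × (-2.07) = 6.0237%.
Actual GDP = 16596 × (1 + 6.0237/100) = 16596 × 1.060237 ≈ 17596 billion.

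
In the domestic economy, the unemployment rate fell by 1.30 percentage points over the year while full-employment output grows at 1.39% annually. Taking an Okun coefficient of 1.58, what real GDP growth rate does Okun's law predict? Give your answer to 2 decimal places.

3.44%

Growth-rate Okun's law: g_Y = g_Y* - β × Δu.
g_Y = 1.39 - 1.58 × (-1.30) = 1.39 + 2.054 = 3.444%, i.e. 3.44% to 2 d.p.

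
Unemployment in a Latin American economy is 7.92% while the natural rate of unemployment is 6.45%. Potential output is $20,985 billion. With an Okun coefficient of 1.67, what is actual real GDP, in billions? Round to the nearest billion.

$20,470 billion

Unemployment gap = 7.92 - 6.45 = 1.47 points, so the output gap is -1.67 × 1.47 = -2.4549%.
Actual GDP = 20985 × (1 - 2.4549/100) = 20985 × 0.975451 ≈ 20470 billion.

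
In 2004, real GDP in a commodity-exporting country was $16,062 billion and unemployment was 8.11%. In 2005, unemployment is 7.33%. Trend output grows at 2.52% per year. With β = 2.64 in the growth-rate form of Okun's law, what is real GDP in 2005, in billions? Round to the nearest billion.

Δu = 7.33 - 8.11 = -0.78 points.
Okun's law (growth form): g_Y = g_Y* - β × Δu = 2.52 - 2.64 × (-0.78) = 2.52 + 2.0592 = 4.5792%.
Real GDP in the next year = 16062 × (1 + 4.5792/100) = 16062 × 1.045792 ≈ 16798 billion.

$16,798 billion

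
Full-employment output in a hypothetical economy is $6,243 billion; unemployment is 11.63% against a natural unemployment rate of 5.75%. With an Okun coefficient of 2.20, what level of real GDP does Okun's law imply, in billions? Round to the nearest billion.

Unemployment gap = 11.63 - 5.75 = 5.88 points, so the output gap is -2.2 × 5.88 = -12.936%.
Actual GDP = 6243 × (1 - 12.936/100) = 6243 × 0.87064 ≈ 5435 billion.

$5,435 billion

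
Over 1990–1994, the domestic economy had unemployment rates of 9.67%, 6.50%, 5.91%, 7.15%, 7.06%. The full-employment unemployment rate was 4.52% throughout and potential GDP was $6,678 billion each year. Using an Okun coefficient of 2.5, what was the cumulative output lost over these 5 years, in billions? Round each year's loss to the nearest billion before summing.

$2,286 billion

Year 1990: gap = -2.5 × (9.67 - 4.52) = -12.875%, loss ≈ 6678 × 12.875/100 ≈ 860.
Year 1991: gap = -2.5 × (6.5 - 4.52) = -4.95%, loss ≈ 6678 × 4.95/100 ≈ 331.
Year 1992: gap = -2.5 × (5.91 - 4.52) = -3.475%, loss ≈ 6678 × 3.475/100 ≈ 232.
Year 1993: gap = -2.5 × (7.15 - 4.52) = -6.575%, loss ≈ 6678 × 6.575/100 ≈ 439.
Year 1994: gap = -2.5 × (7.06 - 4.52) = -6.35%, loss ≈ 6678 × 6.35/100 ≈ 424.
Total lost output = 860 + 331 + 232 + 439 + 424 = 2286 billion.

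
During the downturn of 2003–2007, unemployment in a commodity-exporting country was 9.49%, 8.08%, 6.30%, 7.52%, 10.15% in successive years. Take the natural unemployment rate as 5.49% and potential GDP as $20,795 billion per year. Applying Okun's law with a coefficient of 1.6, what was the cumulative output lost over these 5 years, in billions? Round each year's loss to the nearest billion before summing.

Year 2003: gap = -1.6 × (9.49 - 5.49) = -6.4%, loss ≈ 20795 × 6.4/100 ≈ 1331.
Year 2004: gap = -1.6 × (8.08 - 5.49) = -4.144%, loss ≈ 20795 × 4.144/100 ≈ 862.
Year 2005: gap = -1.6 × (6.3 - 5.49) = -1.296%, loss ≈ 20795 × 1.296/100 ≈ 270.
Year 2006: gap = -1.6 × (7.52 - 5.49) = -3.248%, loss ≈ 20795 × 3.248/100 ≈ 675.
Year 2007: gap = -1.6 × (10.15 - 5.49) = -7.456%, loss ≈ 20795 × 7.456/100 ≈ 1550.
Total lost output = 1331 + 862 + 270 + 675 + 1550 = 4688 billion.

$4,688 billion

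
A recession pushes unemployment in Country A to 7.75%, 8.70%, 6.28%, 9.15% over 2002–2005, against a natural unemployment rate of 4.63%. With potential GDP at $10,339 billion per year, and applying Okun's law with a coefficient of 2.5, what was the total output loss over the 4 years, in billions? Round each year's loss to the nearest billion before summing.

Year 2002: gap = -2.5 × (7.75 - 4.63) = -7.8%, loss ≈ 10339 × 7.8/100 ≈ 806.
Year 2003: gap = -2.5 × (8.7 - 4.63) = -10.175%, loss ≈ 10339 × 10.175/100 ≈ 1052.
Year 2004: gap = -2.5 × (6.28 - 4.63) = -4.125%, loss ≈ 10339 × 4.125/100 ≈ 426.
Year 2005: gap = -2.5 × (9.15 - 4.63) = -11.3%, loss ≈ 10339 × 11.3/100 ≈ 1168.
Total lost output = 806 + 1052 + 426 + 1168 = 3452 billion.

$3,452 billion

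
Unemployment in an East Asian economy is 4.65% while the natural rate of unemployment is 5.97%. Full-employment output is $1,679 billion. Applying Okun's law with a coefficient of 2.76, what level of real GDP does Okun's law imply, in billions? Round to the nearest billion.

$1,740 billion

Unemployment gap = 4.65 - 5.97 = -1.32 points, so the output gap is -2.76 × (-1.32) = 3.6432%.
Actual GDP = 1679 × (1 + 3.6432/100) = 1679 × 1.036432 ≈ 1740 billion.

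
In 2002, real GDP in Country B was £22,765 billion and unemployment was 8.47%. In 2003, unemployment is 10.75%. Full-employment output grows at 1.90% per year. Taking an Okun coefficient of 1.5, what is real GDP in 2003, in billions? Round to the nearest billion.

Δu = 10.75 - 8.47 = 2.28 points.
Okun's law (growth form): g_Y = g_Y* - β × Δu = 1.90 - 1.5 × (2.28) = 1.9 - 3.42 = -1.52%.
Real GDP in the next year = 22765 × (1 - 1.52/100) = 22765 × 0.9848 ≈ 22419 billion.

£22,419 billion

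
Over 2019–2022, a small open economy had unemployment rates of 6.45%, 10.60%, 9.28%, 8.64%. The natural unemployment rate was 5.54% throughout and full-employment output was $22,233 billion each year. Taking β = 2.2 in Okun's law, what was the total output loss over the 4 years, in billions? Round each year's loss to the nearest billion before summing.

$6,265 billion

Year 2019: gap = -2.2 × (6.45 - 5.54) = -2.002%, loss ≈ 22233 × 2.002/100 ≈ 445.
Year 2020: gap = -2.2 × (10.6 - 5.54) = -11.132%, loss ≈ 22233 × 11.132/100 ≈ 2475.
Year 2021: gap = -2.2 × (9.28 - 5.54) = -8.228%, loss ≈ 22233 × 8.228/100 ≈ 1829.
Year 2022: gap = -2.2 × (8.64 - 5.54) = -6.82%, loss ≈ 22233 × 6.82/100 ≈ 1516.
Total lost output = 445 + 2475 + 1829 + 1516 = 6265 billion.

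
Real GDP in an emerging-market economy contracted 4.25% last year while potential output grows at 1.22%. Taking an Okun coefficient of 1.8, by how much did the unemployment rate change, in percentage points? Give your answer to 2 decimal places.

Growth-rate Okun's law: g_Y = g_Y* - β × Δu, so Δu = (g_Y* - g_Y)/β.
Δu = (1.22 + 4.25)/1.8 = 5.47/1.8 = 3.04 percentage points.

3.04 percentage points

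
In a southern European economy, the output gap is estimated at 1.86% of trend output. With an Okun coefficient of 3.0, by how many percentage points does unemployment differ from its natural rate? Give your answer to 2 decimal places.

-0.62 percentage points

Okun's law: output gap = -β × (u - u*), so u - u* = -(output gap)/β.
u - u* = -(1.86)/3.0 = -0.62 percentage points.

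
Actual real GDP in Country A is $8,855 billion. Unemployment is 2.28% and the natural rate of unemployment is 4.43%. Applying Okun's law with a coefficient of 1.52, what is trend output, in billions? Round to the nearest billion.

Unemployment gap = 2.28 - 4.43 = -2.15 points, so output gap = -1.52 × (-2.15) = 3.268%.
Since Y = Y* × (1 + gap/100), Y* = 8855/1.03268 ≈ 8575 billion.

$8,575 billion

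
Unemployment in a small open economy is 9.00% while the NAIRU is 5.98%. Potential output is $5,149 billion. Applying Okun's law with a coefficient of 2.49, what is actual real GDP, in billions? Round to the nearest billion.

$4,762 billion

Unemployment gap = 9 - 5.98 = 3.02 points, so the output gap is -2.49 × 3.02 = -7.5198%.
Actual GDP = 5149 × (1 - 7.5198/100) = 5149 × 0.924802 ≈ 4762 billion.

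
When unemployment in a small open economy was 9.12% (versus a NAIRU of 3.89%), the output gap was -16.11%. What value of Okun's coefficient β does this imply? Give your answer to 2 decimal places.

β ≈ 3.08

Okun's law: output gap = -β × (u - u*).
-16.11 = -β × (9.12 - 3.89) = -β × 5.23, so β = 16.11/5.23 = 3.08.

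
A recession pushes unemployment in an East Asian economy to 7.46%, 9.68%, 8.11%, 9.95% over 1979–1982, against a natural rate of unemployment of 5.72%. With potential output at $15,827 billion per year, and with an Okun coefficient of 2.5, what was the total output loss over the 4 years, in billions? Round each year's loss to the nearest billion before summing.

Year 1979: gap = -2.5 × (7.46 - 5.72) = -4.35%, loss ≈ 15827 × 4.35/100 ≈ 688.
Year 1980: gap = -2.5 × (9.68 - 5.72) = -9.9%, loss ≈ 15827 × 9.9/100 ≈ 1567.
Year 1981: gap = -2.5 × (8.11 - 5.72) = -5.975%, loss ≈ 15827 × 5.975/100 ≈ 946.
Year 1982: gap = -2.5 × (9.95 - 5.72) = -10.575%, loss ≈ 15827 × 10.575/100 ≈ 1674.
Total lost output = 688 + 1567 + 946 + 1674 = 4875 billion.

$4,875 billion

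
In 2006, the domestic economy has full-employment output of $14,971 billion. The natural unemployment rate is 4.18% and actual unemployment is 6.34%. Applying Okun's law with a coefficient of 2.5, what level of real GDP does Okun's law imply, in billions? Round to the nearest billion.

Unemployment gap = 6.34 - 4.18 = 2.16 points, so the output gap is -2.5 × 2.16 = -5.4%.
Actual GDP = 14971 × (1 - 5.4/100) = 14971 × 0.946 ≈ 14163 billion.

$14,163 billion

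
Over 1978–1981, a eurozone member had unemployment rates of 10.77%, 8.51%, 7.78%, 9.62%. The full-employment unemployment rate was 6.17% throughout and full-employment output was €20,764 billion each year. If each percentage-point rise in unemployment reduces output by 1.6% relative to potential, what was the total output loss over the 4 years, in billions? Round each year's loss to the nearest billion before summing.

Year 1978: gap = -1.6 × (10.77 - 6.17) = -7.36%, loss ≈ 20764 × 7.36/100 ≈ 1528.
Year 1979: gap = -1.6 × (8.51 - 6.17) = -3.744%, loss ≈ 20764 × 3.744/100 ≈ 777.
Year 1980: gap = -1.6 × (7.78 - 6.17) = -2.576%, loss ≈ 20764 × 2.576/100 ≈ 535.
Year 1981: gap = -1.6 × (9.62 - 6.17) = -5.52%, loss ≈ 20764 × 5.52/100 ≈ 1146.
Total lost output = 1528 + 777 + 535 + 1146 = 3986 billion.

€3,986 billion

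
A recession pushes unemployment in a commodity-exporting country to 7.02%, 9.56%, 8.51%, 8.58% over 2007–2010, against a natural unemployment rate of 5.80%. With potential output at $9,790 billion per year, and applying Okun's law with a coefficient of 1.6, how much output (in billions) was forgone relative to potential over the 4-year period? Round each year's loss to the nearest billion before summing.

$1,639 billion

Year 2007: gap = -1.6 × (7.02 - 5.8) = -1.952%, loss ≈ 9790 × 1.952/100 ≈ 191.
Year 2008: gap = -1.6 × (9.56 - 5.8) = -6.016%, loss ≈ 9790 × 6.016/100 ≈ 589.
Year 2009: gap = -1.6 × (8.51 - 5.8) = -4.336%, loss ≈ 9790 × 4.336/100 ≈ 424.
Year 2010: gap = -1.6 × (8.58 - 5.8) = -4.448%, loss ≈ 9790 × 4.448/100 ≈ 435.
Total lost output = 191 + 589 + 424 + 435 = 1639 billion.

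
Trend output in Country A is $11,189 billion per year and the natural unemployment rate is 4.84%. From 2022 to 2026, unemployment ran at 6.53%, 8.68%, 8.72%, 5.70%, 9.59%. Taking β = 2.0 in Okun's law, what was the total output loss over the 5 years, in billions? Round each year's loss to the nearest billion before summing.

$3,360 billion

Year 2022: gap = -2.0 × (6.53 - 4.84) = -3.38%, loss ≈ 11189 × 3.38/100 ≈ 378.
Year 2023: gap = -2.0 × (8.68 - 4.84) = -7.68%, loss ≈ 11189 × 7.68/100 ≈ 859.
Year 2024: gap = -2.0 × (8.72 - 4.84) = -7.76%, loss ≈ 11189 × 7.76/100 ≈ 868.
Year 2025: gap = -2.0 × (5.7 - 4.84) = -1.72%, loss ≈ 11189 × 1.72/100 ≈ 192.
Year 2026: gap = -2.0 × (9.59 - 4.84) = -9.5%, loss ≈ 11189 × 9.5/100 ≈ 1063.
Total lost output = 378 + 859 + 868 + 192 + 1063 = 3360 billion.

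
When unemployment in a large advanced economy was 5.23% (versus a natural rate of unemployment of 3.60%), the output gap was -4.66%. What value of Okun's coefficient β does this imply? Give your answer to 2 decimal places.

β ≈ 2.86

Okun's law: output gap = -β × (u - u*).
-4.66 = -β × (5.23 - 3.6) = -β × 1.63, so β = 4.66/1.63 = 2.86.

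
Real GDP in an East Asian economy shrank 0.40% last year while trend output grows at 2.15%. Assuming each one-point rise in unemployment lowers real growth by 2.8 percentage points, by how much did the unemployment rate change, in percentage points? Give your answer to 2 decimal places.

Growth-rate Okun's law: g_Y = g_Y* - β × Δu, so Δu = (g_Y* - g_Y)/β.
Δu = (2.15 + 0.4)/2.8 = 2.55/2.8 = 0.91 percentage points.

0.91 percentage points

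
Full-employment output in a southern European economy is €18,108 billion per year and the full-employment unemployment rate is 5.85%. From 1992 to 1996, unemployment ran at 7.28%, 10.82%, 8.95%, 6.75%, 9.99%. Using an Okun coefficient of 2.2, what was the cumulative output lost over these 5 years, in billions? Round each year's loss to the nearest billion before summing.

Year 1992: gap = -2.2 × (7.28 - 5.85) = -3.146%, loss ≈ 18108 × 3.146/100 ≈ 570.
Year 1993: gap = -2.2 × (10.82 - 5.85) = -10.934%, loss ≈ 18108 × 10.934/100 ≈ 1980.
Year 1994: gap = -2.2 × (8.95 - 5.85) = -6.82%, loss ≈ 18108 × 6.82/100 ≈ 1235.
Year 1995: gap = -2.2 × (6.75 - 5.85) = -1.98%, loss ≈ 18108 × 1.98/100 ≈ 359.
Year 1996: gap = -2.2 × (9.99 - 5.85) = -9.108%, loss ≈ 18108 × 9.108/100 ≈ 1649.
Total lost output = 570 + 1980 + 1235 + 359 + 1649 = 5793 billion.

€5,793 billion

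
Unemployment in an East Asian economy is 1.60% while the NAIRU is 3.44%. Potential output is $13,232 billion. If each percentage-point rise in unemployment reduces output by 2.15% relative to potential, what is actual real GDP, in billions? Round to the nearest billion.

Unemployment gap = 1.6 - 3.44 = -1.84 points, so the output gap is -2.15 × (-1.84) = 3.956%.
Actual GDP = 13232 × (1 + 3.956/100) = 13232 × 1.03956 ≈ 13755 billion.

$13,755 billion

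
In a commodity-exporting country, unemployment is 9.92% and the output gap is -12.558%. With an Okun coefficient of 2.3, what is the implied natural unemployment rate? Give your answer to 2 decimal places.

From Okun's law, u - u* = -(output gap)/β = -(-12.558)/2.3 = 5.46 points.
So u* = 9.92 - 5.46 = 4.46%.

4.46%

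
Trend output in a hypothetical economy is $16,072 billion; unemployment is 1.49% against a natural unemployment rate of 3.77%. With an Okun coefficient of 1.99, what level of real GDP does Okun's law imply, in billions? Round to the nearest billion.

Unemployment gap = 1.49 - 3.77 = -2.28 points, so the output gap is -1.99 × (-2.28) = 4.5372%.
Actual GDP = 16072 × (1 + 4.5372/100) = 16072 × 1.045372 ≈ 16801 billion.

$16,801 billion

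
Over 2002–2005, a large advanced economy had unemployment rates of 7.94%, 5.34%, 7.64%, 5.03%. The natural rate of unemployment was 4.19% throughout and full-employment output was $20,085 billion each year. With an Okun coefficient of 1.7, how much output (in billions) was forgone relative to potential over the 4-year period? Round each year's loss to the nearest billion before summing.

$3,138 billion

Year 2002: gap = -1.7 × (7.94 - 4.19) = -6.375%, loss ≈ 20085 × 6.375/100 ≈ 1280.
Year 2003: gap = -1.7 × (5.34 - 4.19) = -1.955%, loss ≈ 20085 × 1.955/100 ≈ 393.
Year 2004: gap = -1.7 × (7.64 - 4.19) = -5.865%, loss ≈ 20085 × 5.865/100 ≈ 1178.
Year 2005: gap = -1.7 × (5.03 - 4.19) = -1.428%, loss ≈ 20085 × 1.428/100 ≈ 287.
Total lost output = 1280 + 393 + 1178 + 287 = 3138 billion.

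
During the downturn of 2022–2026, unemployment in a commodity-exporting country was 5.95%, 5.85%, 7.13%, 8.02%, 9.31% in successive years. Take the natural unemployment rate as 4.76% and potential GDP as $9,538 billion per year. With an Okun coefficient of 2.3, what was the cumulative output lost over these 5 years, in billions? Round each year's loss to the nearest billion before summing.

$2,733 billion

Year 2022: gap = -2.3 × (5.95 - 4.76) = -2.737%, loss ≈ 9538 × 2.737/100 ≈ 261.
Year 2023: gap = -2.3 × (5.85 - 4.76) = -2.507%, loss ≈ 9538 × 2.507/100 ≈ 239.
Year 2024: gap = -2.3 × (7.13 - 4.76) = -5.451%, loss ≈ 9538 × 5.451/100 ≈ 520.
Year 2025: gap = -2.3 × (8.02 - 4.76) = -7.498%, loss ≈ 9538 × 7.498/100 ≈ 715.
Year 2026: gap = -2.3 × (9.31 - 4.76) = -10.465%, loss ≈ 9538 × 10.465/100 ≈ 998.
Total lost output = 261 + 239 + 520 + 715 + 998 = 2733 billion.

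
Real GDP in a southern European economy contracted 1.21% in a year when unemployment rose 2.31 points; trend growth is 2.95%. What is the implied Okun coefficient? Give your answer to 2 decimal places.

β ≈ 1.80

Growth form: g_Y = g_Y* - β × Δu, so β = (g_Y* - g_Y)/Δu.
β = (2.95 + 1.21)/2.31 = 4.16/2.31 = 1.80.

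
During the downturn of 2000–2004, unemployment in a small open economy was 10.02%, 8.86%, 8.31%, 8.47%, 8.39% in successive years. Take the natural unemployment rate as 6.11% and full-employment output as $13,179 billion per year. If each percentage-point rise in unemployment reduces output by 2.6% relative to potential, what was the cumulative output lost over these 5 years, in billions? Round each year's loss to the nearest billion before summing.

$4,626 billion

Year 2000: gap = -2.6 × (10.02 - 6.11) = -10.166%, loss ≈ 13179 × 10.166/100 ≈ 1340.
Year 2001: gap = -2.6 × (8.86 - 6.11) = -7.15%, loss ≈ 13179 × 7.15/100 ≈ 942.
Year 2002: gap = -2.6 × (8.31 - 6.11) = -5.72%, loss ≈ 13179 × 5.72/100 ≈ 754.
Year 2003: gap = -2.6 × (8.47 - 6.11) = -6.136%, loss ≈ 13179 × 6.136/100 ≈ 809.
Year 2004: gap = -2.6 × (8.39 - 6.11) = -5.928%, loss ≈ 13179 × 5.928/100 ≈ 781.
Total lost output = 1340 + 942 + 754 + 809 + 781 = 4626 billion.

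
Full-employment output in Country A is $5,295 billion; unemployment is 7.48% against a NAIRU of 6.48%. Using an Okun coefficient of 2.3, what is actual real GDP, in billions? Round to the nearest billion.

$5,173 billion

Unemployment gap = 7.48 - 6.48 = 1 point, so the output gap is -2.3 × 1 = -2.3%.
Actual GDP = 5295 × (1 - 2.3/100) = 5295 × 0.977 ≈ 5173 billion.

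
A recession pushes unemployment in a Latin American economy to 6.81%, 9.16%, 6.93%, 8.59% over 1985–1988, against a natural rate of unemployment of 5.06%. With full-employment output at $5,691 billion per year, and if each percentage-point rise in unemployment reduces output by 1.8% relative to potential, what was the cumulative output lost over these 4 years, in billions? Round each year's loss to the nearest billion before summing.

$1,153 billion

Year 1985: gap = -1.8 × (6.81 - 5.06) = -3.15%, loss ≈ 5691 × 3.15/100 ≈ 179.
Year 1986: gap = -1.8 × (9.16 - 5.06) = -7.38%, loss ≈ 5691 × 7.38/100 ≈ 420.
Year 1987: gap = -1.8 × (6.93 - 5.06) = -3.366%, loss ≈ 5691 × 3.366/100 ≈ 192.
Year 1988: gap = -1.8 × (8.59 - 5.06) = -6.354%, loss ≈ 5691 × 6.354/100 ≈ 362.
Total lost output = 179 + 420 + 192 + 362 = 1153 billion.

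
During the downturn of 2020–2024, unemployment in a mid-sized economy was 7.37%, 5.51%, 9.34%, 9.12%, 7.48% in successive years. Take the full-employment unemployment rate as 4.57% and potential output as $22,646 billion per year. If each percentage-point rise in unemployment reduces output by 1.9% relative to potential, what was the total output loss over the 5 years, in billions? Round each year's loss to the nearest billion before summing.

Year 2020: gap = -1.9 × (7.37 - 4.57) = -5.32%, loss ≈ 22646 × 5.32/100 ≈ 1205.
Year 2021: gap = -1.9 × (5.51 - 4.57) = -1.786%, loss ≈ 22646 × 1.786/100 ≈ 404.
Year 2022: gap = -1.9 × (9.34 - 4.57) = -9.063%, loss ≈ 22646 × 9.063/100 ≈ 2052.
Year 2023: gap = -1.9 × (9.12 - 4.57) = -8.645%, loss ≈ 22646 × 8.645/100 ≈ 1958.
Year 2024: gap = -1.9 × (7.48 - 4.57) = -5.529%, loss ≈ 22646 × 5.529/100 ≈ 1252.
Total lost output = 1205 + 404 + 2052 + 1958 + 1252 = 6871 billion.

$6,871 billion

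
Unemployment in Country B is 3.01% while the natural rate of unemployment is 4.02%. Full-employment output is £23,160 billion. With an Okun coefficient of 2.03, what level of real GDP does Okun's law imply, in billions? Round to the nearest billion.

£23,635 billion

Unemployment gap = 3.01 - 4.02 = -1.01 points, so the output gap is -2.03 × (-1.01) = 2.0503%.
Actual GDP = 23160 × (1 + 2.0503/100) = 23160 × 1.020503 ≈ 23635 billion.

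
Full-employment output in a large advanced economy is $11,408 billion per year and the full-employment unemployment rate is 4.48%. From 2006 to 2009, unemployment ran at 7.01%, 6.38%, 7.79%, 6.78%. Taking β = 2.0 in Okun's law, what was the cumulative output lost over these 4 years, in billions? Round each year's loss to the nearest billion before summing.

$2,291 billion

Year 2006: gap = -2.0 × (7.01 - 4.48) = -5.06%, loss ≈ 11408 × 5.06/100 ≈ 577.
Year 2007: gap = -2.0 × (6.38 - 4.48) = -3.8%, loss ≈ 11408 × 3.8/100 ≈ 434.
Year 2008: gap = -2.0 × (7.79 - 4.48) = -6.62%, loss ≈ 11408 × 6.62/100 ≈ 755.
Year 2009: gap = -2.0 × (6.78 - 4.48) = -4.6%, loss ≈ 11408 × 4.6/100 ≈ 525.
Total lost output = 577 + 434 + 755 + 525 = 2291 billion.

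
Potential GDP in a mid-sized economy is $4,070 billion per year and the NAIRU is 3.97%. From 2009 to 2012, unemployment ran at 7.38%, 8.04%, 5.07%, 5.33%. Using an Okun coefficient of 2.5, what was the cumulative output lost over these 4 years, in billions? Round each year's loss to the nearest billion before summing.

$1,011 billion

Year 2009: gap = -2.5 × (7.38 - 3.97) = -8.525%, loss ≈ 4070 × 8.525/100 ≈ 347.
Year 2010: gap = -2.5 × (8.04 - 3.97) = -10.175%, loss ≈ 4070 × 10.175/100 ≈ 414.
Year 2011: gap = -2.5 × (5.07 - 3.97) = -2.75%, loss ≈ 4070 × 2.75/100 ≈ 112.
Year 2012: gap = -2.5 × (5.33 - 3.97) = -3.4%, loss ≈ 4070 × 3.4/100 ≈ 138.
Total lost output = 347 + 414 + 112 + 138 = 1011 billion.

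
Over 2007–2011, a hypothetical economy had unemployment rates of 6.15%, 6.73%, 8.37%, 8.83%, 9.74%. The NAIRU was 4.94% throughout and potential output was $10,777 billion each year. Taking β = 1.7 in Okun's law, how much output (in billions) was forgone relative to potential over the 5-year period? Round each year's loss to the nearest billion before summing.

Year 2007: gap = -1.7 × (6.15 - 4.94) = -2.057%, loss ≈ 10777 × 2.057/100 ≈ 222.
Year 2008: gap = -1.7 × (6.73 - 4.94) = -3.043%, loss ≈ 10777 × 3.043/100 ≈ 328.
Year 2009: gap = -1.7 × (8.37 - 4.94) = -5.831%, loss ≈ 10777 × 5.831/100 ≈ 628.
Year 2010: gap = -1.7 × (8.83 - 4.94) = -6.613%, loss ≈ 10777 × 6.613/100 ≈ 713.
Year 2011: gap = -1.7 × (9.74 - 4.94) = -8.16%, loss ≈ 10777 × 8.16/100 ≈ 879.
Total lost output = 222 + 328 + 628 + 713 + 879 = 2770 billion.

$2,770 billion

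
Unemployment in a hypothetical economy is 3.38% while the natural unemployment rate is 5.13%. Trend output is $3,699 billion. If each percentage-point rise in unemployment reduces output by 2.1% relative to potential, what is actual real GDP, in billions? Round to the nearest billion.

Unemployment gap = 3.38 - 5.13 = -1.75 points, so the output gap is -2.1 × (-1.75) = 3.675%.
Actual GDP = 3699 × (1 + 3.675/100) = 3699 × 1.03675 ≈ 3835 billion.

$3,835 billion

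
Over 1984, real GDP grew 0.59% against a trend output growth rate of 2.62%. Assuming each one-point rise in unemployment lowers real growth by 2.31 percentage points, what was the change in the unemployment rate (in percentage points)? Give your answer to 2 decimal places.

Growth-rate Okun's law: g_Y = g_Y* - β × Δu, so Δu = (g_Y* - g_Y)/β.
Δu = (2.62 - 0.59)/2.31 = 2.03/2.31 = 0.88 percentage points.

0.88 percentage points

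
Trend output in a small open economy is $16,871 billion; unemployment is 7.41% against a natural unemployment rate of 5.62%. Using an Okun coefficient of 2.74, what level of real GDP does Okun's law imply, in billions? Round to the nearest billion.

Unemployment gap = 7.41 - 5.62 = 1.79 points, so the output gap is -2.74 × 1.79 = -4.9046%.
Actual GDP = 16871 × (1 - 4.9046/100) = 16871 × 0.950954 ≈ 16044 billion.

$16,044 billion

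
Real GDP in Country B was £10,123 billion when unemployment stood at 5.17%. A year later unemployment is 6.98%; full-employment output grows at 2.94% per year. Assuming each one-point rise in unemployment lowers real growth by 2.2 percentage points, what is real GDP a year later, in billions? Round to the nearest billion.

Δu = 6.98 - 5.17 = 1.81 points.
Okun's law (growth form): g_Y = g_Y* - β × Δu = 2.94 - 2.2 × (1.81) = 2.94 - 3.982 = -1.042%.
Real GDP in the next year = 10123 × (1 - 1.042/100) = 10123 × 0.98958 ≈ 10018 billion.

£10,018 billion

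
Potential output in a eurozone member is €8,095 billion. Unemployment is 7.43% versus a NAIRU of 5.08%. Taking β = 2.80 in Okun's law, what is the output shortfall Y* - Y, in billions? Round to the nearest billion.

€533 billion

Output gap = -2.80 × (7.43 - 5.08) = -2.8 × 2.35 = -6.58%.
Actual GDP ≈ 8095 × 0.9342 ≈ 7562 billion, so the shortfall is 8095 - 7562 = 533 billion.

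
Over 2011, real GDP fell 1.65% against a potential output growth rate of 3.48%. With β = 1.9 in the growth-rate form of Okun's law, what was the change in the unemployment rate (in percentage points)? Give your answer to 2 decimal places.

2.70 percentage points

Growth-rate Okun's law: g_Y = g_Y* - β × Δu, so Δu = (g_Y* - g_Y)/β.
Δu = (3.48 + 1.65)/1.9 = 5.13/1.9 = 2.70 percentage points.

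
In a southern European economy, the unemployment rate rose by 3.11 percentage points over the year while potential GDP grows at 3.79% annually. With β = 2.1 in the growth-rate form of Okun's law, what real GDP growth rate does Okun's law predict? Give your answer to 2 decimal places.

-2.74%

Growth-rate Okun's law: g_Y = g_Y* - β × Δu.
g_Y = 3.79 - 2.1 × (3.11) = 3.79 - 6.531 = -2.741%, i.e. -2.74% to 2 d.p.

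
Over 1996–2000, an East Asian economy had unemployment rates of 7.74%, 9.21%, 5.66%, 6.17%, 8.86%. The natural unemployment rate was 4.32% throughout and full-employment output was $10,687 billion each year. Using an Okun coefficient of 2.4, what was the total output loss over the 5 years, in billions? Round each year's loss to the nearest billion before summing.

Year 1996: gap = -2.4 × (7.74 - 4.32) = -8.208%, loss ≈ 10687 × 8.208/100 ≈ 877.
Year 1997: gap = -2.4 × (9.21 - 4.32) = -11.736%, loss ≈ 10687 × 11.736/100 ≈ 1254.
Year 1998: gap = -2.4 × (5.66 - 4.32) = -3.216%, loss ≈ 10687 × 3.216/100 ≈ 344.
Year 1999: gap = -2.4 × (6.17 - 4.32) = -4.44%, loss ≈ 10687 × 4.44/100 ≈ 475.
Year 2000: gap = -2.4 × (8.86 - 4.32) = -10.896%, loss ≈ 10687 × 10.896/100 ≈ 1164.
Total lost output = 877 + 1254 + 344 + 475 + 1164 = 4114 billion.

$4,114 billion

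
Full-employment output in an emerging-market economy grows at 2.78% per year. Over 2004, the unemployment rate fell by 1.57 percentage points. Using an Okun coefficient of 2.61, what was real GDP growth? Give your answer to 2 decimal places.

6.88%

Growth-rate Okun's law: g_Y = g_Y* - β × Δu.
g_Y = 2.78 - 2.61 × (-1.57) = 2.78 + 4.0977 = 6.8777%, i.e. 6.88% to 2 d.p.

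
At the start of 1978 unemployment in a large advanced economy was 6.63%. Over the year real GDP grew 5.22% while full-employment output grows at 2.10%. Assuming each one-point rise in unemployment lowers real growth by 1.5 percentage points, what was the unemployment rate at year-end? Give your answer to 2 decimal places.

4.55%

Growth-rate Okun's law: g_Y = g_Y* - β × Δu, so Δu = (g_Y* - g_Y)/β.
Δu = (2.1 - 5.22)/1.5 = -3.12/1.5 = -2.08 percentage points.
Year-end unemployment = 6.63 - 2.08 = 4.55%.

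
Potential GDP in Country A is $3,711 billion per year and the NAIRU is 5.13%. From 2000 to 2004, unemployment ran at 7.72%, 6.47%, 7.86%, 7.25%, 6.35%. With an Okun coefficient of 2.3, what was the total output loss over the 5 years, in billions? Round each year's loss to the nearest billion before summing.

Year 2000: gap = -2.3 × (7.72 - 5.13) = -5.957%, loss ≈ 3711 × 5.957/100 ≈ 221.
Year 2001: gap = -2.3 × (6.47 - 5.13) = -3.082%, loss ≈ 3711 × 3.082/100 ≈ 114.
Year 2002: gap = -2.3 × (7.86 - 5.13) = -6.279%, loss ≈ 3711 × 6.279/100 ≈ 233.
Year 2003: gap = -2.3 × (7.25 - 5.13) = -4.876%, loss ≈ 3711 × 4.876/100 ≈ 181.
Year 2004: gap = -2.3 × (6.35 - 5.13) = -2.806%, loss ≈ 3711 × 2.806/100 ≈ 104.
Total lost output = 221 + 114 + 233 + 181 + 104 = 853 billion.

$853 billion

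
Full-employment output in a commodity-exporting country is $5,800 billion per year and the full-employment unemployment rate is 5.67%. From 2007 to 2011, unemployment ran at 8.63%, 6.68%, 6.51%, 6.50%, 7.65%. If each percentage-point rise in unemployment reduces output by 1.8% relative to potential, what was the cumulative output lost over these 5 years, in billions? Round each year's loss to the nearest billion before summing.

Year 2007: gap = -1.8 × (8.63 - 5.67) = -5.328%, loss ≈ 5800 × 5.328/100 ≈ 309.
Year 2008: gap = -1.8 × (6.68 - 5.67) = -1.818%, loss ≈ 5800 × 1.818/100 ≈ 105.
Year 2009: gap = -1.8 × (6.51 - 5.67) = -1.512%, loss ≈ 5800 × 1.512/100 ≈ 88.
Year 2010: gap = -1.8 × (6.5 - 5.67) = -1.494%, loss ≈ 5800 × 1.494/100 ≈ 87.
Year 2011: gap = -1.8 × (7.65 - 5.67) = -3.564%, loss ≈ 5800 × 3.564/100 ≈ 207.
Total lost output = 309 + 105 + 88 + 87 + 207 = 796 billion.

$796 billion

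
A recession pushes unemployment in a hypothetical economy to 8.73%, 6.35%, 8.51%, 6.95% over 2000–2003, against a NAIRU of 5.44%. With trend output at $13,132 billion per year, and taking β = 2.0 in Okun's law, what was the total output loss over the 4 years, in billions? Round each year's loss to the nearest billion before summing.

Year 2000: gap = -2.0 × (8.73 - 5.44) = -6.58%, loss ≈ 13132 × 6.58/100 ≈ 864.
Year 2001: gap = -2.0 × (6.35 - 5.44) = -1.82%, loss ≈ 13132 × 1.82/100 ≈ 239.
Year 2002: gap = -2.0 × (8.51 - 5.44) = -6.14%, loss ≈ 13132 × 6.14/100 ≈ 806.
Year 2003: gap = -2.0 × (6.95 - 5.44) = -3.02%, loss ≈ 13132 × 3.02/100 ≈ 397.
Total lost output = 864 + 239 + 806 + 397 = 2306 billion.

$2,306 billion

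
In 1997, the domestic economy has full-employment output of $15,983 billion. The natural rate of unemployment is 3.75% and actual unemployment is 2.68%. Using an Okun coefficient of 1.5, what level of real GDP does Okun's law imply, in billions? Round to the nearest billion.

$16,240 billion

Unemployment gap = 2.68 - 3.75 = -1.07 points, so the output gap is -1.5 × (-1.07) = 1.605%.
Actual GDP = 15983 × (1 + 1.605/100) = 15983 × 1.01605 ≈ 16240 billion.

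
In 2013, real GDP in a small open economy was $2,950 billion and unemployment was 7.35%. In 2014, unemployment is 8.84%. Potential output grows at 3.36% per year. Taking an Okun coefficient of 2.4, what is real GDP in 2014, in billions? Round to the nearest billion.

Δu = 8.84 - 7.35 = 1.49 points.
Okun's law (growth form): g_Y = g_Y* - β × Δu = 3.36 - 2.4 × (1.49) = 3.36 - 3.576 = -0.216%.
Real GDP in the next year = 2950 × (1 - 0.216/100) = 2950 × 0.99784 ≈ 2944 billion.

$2,944 billion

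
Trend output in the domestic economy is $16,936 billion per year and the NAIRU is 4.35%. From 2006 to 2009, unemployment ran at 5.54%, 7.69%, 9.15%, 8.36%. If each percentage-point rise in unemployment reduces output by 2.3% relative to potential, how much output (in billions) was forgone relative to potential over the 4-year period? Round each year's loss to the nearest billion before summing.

Year 2006: gap = -2.3 × (5.54 - 4.35) = -2.737%, loss ≈ 16936 × 2.737/100 ≈ 464.
Year 2007: gap = -2.3 × (7.69 - 4.35) = -7.682%, loss ≈ 16936 × 7.682/100 ≈ 1301.
Year 2008: gap = -2.3 × (9.15 - 4.35) = -11.04%, loss ≈ 16936 × 11.04/100 ≈ 1870.
Year 2009: gap = -2.3 × (8.36 - 4.35) = -9.223%, loss ≈ 16936 × 9.223/100 ≈ 1562.
Total lost output = 464 + 1301 + 1870 + 1562 = 5197 billion.

$5,197 billion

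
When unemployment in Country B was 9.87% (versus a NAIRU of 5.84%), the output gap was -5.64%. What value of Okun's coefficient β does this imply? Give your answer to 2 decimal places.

β ≈ 1.40

Okun's law: output gap = -β × (u - u*).
-5.64 = -β × (9.87 - 5.84) = -β × 4.03, so β = 5.64/4.03 = 1.40.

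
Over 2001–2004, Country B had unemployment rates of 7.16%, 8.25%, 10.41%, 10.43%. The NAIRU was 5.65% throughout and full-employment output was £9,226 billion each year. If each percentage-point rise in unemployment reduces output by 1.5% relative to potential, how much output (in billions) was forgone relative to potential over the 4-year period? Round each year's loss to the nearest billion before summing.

£1,890 billion

Year 2001: gap = -1.5 × (7.16 - 5.65) = -2.265%, loss ≈ 9226 × 2.265/100 ≈ 209.
Year 2002: gap = -1.5 × (8.25 - 5.65) = -3.9%, loss ≈ 9226 × 3.9/100 ≈ 360.
Year 2003: gap = -1.5 × (10.41 - 5.65) = -7.14%, loss ≈ 9226 × 7.14/100 ≈ 659.
Year 2004: gap = -1.5 × (10.43 - 5.65) = -7.17%, loss ≈ 9226 × 7.17/100 ≈ 662.
Total lost output = 209 + 360 + 659 + 662 = 1890 billion.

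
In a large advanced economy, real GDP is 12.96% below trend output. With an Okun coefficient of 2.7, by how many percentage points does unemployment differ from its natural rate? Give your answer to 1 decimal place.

4.8 percentage points

Okun's law: output gap = -β × (u - u*), so u - u* = -(output gap)/β.
u - u* = -(-12.96)/2.7 = 4.8 percentage points.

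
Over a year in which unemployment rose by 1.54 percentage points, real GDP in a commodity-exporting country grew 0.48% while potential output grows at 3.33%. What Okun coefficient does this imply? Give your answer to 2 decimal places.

β ≈ 1.85

Growth form: g_Y = g_Y* - β × Δu, so β = (g_Y* - g_Y)/Δu.
β = (3.33 - 0.48)/1.54 = 2.85/1.54 = 1.85.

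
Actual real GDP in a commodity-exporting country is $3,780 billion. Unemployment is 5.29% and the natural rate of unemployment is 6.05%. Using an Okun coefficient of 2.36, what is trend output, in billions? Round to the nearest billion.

$3,713 billion

Unemployment gap = 5.29 - 6.05 = -0.76 points, so output gap = -2.36 × (-0.76) = 1.7936%.
Since Y = Y* × (1 + gap/100), Y* = 3780/1.017936 ≈ 3713 billion.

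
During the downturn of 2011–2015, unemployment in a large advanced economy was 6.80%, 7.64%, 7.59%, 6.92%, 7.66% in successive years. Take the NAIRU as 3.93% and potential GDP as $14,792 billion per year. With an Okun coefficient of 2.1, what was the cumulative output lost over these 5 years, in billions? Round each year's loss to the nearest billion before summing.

Year 2011: gap = -2.1 × (6.8 - 3.93) = -6.027%, loss ≈ 14792 × 6.027/100 ≈ 892.
Year 2012: gap = -2.1 × (7.64 - 3.93) = -7.791%, loss ≈ 14792 × 7.791/100 ≈ 1152.
Year 2013: gap = -2.1 × (7.59 - 3.93) = -7.686%, loss ≈ 14792 × 7.686/100 ≈ 1137.
Year 2014: gap = -2.1 × (6.92 - 3.93) = -6.279%, loss ≈ 14792 × 6.279/100 ≈ 929.
Year 2015: gap = -2.1 × (7.66 - 3.93) = -7.833%, loss ≈ 14792 × 7.833/100 ≈ 1159.
Total lost output = 892 + 1152 + 1137 + 929 + 1159 = 5269 billion.

$5,269 billion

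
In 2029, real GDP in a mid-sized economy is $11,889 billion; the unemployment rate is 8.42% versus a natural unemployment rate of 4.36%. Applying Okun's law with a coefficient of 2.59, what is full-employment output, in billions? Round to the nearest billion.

$13,286 billion

Unemployment gap = 8.42 - 4.36 = 4.06 points, so output gap = -2.59 × 4.06 = -10.5154%.
Since Y = Y* × (1 + gap/100), Y* = 11889/0.894846 ≈ 13286 billion.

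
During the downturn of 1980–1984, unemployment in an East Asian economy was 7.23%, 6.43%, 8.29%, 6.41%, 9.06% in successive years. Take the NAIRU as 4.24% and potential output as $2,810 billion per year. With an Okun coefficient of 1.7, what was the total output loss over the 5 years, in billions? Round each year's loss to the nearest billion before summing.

Year 1980: gap = -1.7 × (7.23 - 4.24) = -5.083%, loss ≈ 2810 × 5.083/100 ≈ 143.
Year 1981: gap = -1.7 × (6.43 - 4.24) = -3.723%, loss ≈ 2810 × 3.723/100 ≈ 105.
Year 1982: gap = -1.7 × (8.29 - 4.24) = -6.885%, loss ≈ 2810 × 6.885/100 ≈ 193.
Year 1983: gap = -1.7 × (6.41 - 4.24) = -3.689%, loss ≈ 2810 × 3.689/100 ≈ 104.
Year 1984: gap = -1.7 × (9.06 - 4.24) = -8.194%, loss ≈ 2810 × 8.194/100 ≈ 230.
Total lost output = 143 + 105 + 193 + 104 + 230 = 775 billion.

$775 billion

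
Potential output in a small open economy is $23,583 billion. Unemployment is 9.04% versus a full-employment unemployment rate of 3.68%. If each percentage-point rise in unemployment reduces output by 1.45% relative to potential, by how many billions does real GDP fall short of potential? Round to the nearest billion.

$1,833 billion

Output gap = -1.45 × (9.04 - 3.68) = -1.45 × 5.36 = -7.772%.
Actual GDP ≈ 23583 × 0.92228 ≈ 21750 billion, so the shortfall is 23583 - 21750 = 1833 billion.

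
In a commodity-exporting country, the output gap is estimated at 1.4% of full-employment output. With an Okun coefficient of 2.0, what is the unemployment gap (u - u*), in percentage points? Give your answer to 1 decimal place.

Okun's law: output gap = -β × (u - u*), so u - u* = -(output gap)/β.
u - u* = -(1.4)/2.0 = -0.7 percentage points.

-0.7 percentage points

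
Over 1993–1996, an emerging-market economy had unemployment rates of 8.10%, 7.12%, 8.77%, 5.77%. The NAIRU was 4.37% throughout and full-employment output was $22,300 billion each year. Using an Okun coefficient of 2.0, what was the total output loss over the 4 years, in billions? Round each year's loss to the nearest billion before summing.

$5,477 billion

Year 1993: gap = -2.0 × (8.1 - 4.37) = -7.46%, loss ≈ 22300 × 7.46/100 ≈ 1664.
Year 1994: gap = -2.0 × (7.12 - 4.37) = -5.5%, loss ≈ 22300 × 5.5/100 ≈ 1227.
Year 1995: gap = -2.0 × (8.77 - 4.37) = -8.8%, loss ≈ 22300 × 8.8/100 ≈ 1962.
Year 1996: gap = -2.0 × (5.77 - 4.37) = -2.8%, loss ≈ 22300 × 2.8/100 ≈ 624.
Total lost output = 1664 + 1227 + 1962 + 624 = 5477 billion.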